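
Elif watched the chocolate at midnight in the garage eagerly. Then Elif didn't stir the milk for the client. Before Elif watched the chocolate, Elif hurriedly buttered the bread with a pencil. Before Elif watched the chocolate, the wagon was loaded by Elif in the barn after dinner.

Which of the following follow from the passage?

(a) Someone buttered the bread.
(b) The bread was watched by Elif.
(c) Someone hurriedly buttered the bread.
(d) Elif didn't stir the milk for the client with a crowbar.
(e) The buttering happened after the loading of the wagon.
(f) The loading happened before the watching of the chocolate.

(a), (c), (d), (f)

(a) Entailed — the original entails any weakening of itself; this just drops 'with a pencil', 'hurriedly' and generalizes the agent.
(b) Not entailed — Elif watched the chocolate, not the bread; the bread belongs to the buttering event.
(c) Entailed — every conjunct here is already in the original buttering event.
(d) Entailed — under negation, adding a further restriction is entailed: if no such stirring event occurred, none occurred with a crowbar either.
(e) Not entailed — the narrative doesn't order the loading relative to the buttering.
(f) Entailed — the narrative places the loading before the watching.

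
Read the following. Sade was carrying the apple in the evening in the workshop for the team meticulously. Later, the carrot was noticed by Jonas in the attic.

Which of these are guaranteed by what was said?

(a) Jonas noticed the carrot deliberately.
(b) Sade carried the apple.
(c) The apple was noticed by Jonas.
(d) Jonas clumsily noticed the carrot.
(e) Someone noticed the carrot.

(a) Not entailed — 'deliberately' adds information not in the original event.
(b) Entailed — 'carry' is an activity; 'was carrying' entails that some carrying happened, so 'carried' holds.
(c) Not entailed — Jonas noticed the carrot, not the apple; the apple belongs to the carrying event.
(d) Not entailed — 'clumsily' adds information not in the original event.
(e) Entailed — this follows by dropping conjuncts from the noticing event's description.

(b), (e)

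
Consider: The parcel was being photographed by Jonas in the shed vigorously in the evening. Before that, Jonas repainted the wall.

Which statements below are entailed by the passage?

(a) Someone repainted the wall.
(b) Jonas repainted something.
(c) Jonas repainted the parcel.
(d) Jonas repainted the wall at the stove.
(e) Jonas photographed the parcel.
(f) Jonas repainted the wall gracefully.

(a) Entailed — the original entails any weakening of itself; this just generalizes the agent.
(b) Entailed — every conjunct here is already in the original repainting event.
(c) Not entailed — Jonas repainted the wall, not the parcel; the parcel belongs to the photographing event.
(d) Not entailed — 'at the stove' adds information not in the original event.
(e) Not entailed — 'was photographing' is progressive on an accomplishment; it does not entail the completed 'photographed'.
(f) Not entailed — 'gracefully' adds information not in the original event.

(a), (b)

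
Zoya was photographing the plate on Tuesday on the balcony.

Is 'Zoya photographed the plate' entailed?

no

'was photographing' is progressive; for an accomplishment like 'photograph the plate', it doesn't entail completion.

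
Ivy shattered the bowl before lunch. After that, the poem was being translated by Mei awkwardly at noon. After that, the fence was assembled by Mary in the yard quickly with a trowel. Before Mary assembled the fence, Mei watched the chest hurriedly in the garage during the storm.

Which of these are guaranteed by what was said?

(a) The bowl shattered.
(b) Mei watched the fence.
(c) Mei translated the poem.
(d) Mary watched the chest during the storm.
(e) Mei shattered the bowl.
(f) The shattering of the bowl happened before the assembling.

(a), (f)

(a) Entailed — 'Ivy shattered the bowl' is causative; it entails the inchoative 'the bowl shattered'.
(b) Not entailed — Mei watched the chest, not the fence; the fence belongs to the assembling event.
(c) Not entailed — 'was translating' is progressive on an accomplishment; it does not entail the completed 'translated'.
(d) Not entailed — the passage has Mei watching the chest, not Mary.
(e) Not entailed — the passage has Ivy shattering the bowl, not Mei.
(f) Entailed — the narrative places the shattering before the assembling.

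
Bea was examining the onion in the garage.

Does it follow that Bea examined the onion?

yes

'examine' is atelic; if Bea was examining the onion, then Bea examined the onion (for some time).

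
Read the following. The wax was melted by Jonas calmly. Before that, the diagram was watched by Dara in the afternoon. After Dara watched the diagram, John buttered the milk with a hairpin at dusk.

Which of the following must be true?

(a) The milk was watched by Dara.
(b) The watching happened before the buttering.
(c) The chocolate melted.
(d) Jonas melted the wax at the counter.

(a) Not entailed — Dara watched the diagram, not the milk; the milk belongs to the buttering event.
(b) Entailed — the narrative places the watching before the buttering.
(c) Not entailed — the wax is what melted, not the chocolate.
(d) Not entailed — 'at the counter' adds information not in the original event.

(b)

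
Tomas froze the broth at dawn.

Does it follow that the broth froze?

yes

'Tomas froze the broth' is the causative; it entails the inchoative 'the broth froze'.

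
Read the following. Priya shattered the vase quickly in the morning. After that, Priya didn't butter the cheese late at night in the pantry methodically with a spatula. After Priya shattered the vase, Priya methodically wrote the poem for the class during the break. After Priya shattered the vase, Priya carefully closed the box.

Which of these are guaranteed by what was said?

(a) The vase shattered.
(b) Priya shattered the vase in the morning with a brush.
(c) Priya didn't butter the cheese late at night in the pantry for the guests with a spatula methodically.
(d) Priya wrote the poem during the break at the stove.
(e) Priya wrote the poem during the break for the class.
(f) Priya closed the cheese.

(a) Entailed — 'Priya shattered the vase' is causative; it entails the inchoative 'the vase shattered'.
(b) Not entailed — 'with a brush' adds information not in the original event.
(c) Entailed — under negation, adding a further restriction is entailed: if no such buttering event occurred, none occurred for the guests either.
(d) Not entailed — 'at the stove' adds information not in the original event.
(e) Entailed — the original entails any weakening of itself; this just drops 'methodically'.
(f) Not entailed — Priya closed the box, not the cheese; the cheese belongs to the buttering event.

(a), (c), (e)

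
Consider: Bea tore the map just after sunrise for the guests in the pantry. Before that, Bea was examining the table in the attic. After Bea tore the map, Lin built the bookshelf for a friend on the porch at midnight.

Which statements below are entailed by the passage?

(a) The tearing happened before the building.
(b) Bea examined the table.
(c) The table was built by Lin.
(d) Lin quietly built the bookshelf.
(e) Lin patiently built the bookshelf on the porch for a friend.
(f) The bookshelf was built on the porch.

(a) Entailed — the narrative places the tearing before the building.
(b) Entailed — 'examine' is an activity; 'was examining' entails that some examining happened, so 'examined' holds.
(c) Not entailed — Lin built the bookshelf, not the table; the table belongs to the examining event.
(d) Not entailed — 'quietly' adds information not in the original event.
(e) Not entailed — 'patiently' adds information not in the original event.
(f) Entailed — this follows by dropping conjuncts from the building event's description.

(a), (b), (f)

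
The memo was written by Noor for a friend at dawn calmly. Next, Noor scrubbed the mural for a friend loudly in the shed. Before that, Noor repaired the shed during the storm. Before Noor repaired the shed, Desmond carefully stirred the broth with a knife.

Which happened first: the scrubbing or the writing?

The connectives place the writing before the scrubbing.

the writing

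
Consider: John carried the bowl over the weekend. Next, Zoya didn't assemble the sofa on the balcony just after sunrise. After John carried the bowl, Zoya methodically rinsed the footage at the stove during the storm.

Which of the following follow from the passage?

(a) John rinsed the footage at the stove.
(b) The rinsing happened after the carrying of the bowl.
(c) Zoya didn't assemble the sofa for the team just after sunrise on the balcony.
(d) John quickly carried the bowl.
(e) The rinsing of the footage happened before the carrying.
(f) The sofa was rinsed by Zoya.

(a) Not entailed — the passage has Zoya rinsing the footage, not John.
(b) Entailed — the narrative places the carrying before the rinsing.
(c) Entailed — under negation, adding a further restriction is entailed: if no such assembling event occurred, none occurred for the team either.
(d) Not entailed — 'quickly' adds information not in the original event.
(e) Not entailed — the narrative places the carrying before the rinsing, not after.
(f) Not entailed — Zoya rinsed the footage, not the sofa; the sofa belongs to the assembling event.

(b), (c)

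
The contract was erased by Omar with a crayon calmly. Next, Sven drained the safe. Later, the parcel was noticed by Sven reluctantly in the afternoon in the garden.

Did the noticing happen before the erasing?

The narrative orders the erasing before the noticing.

no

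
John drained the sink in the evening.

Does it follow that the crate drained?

Nothing is said about any crate; only the sink is affected.

no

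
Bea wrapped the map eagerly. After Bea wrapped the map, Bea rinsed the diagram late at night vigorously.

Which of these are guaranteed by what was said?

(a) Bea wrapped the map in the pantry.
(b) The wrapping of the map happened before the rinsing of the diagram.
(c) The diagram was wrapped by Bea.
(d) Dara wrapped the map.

(a) Not entailed — 'in the pantry' adds information not in the original event.
(b) Entailed — the narrative places the wrapping before the rinsing.
(c) Not entailed — Bea wrapped the map, not the diagram; the diagram belongs to the rinsing event.
(d) Not entailed — the passage has Bea wrapping the map, not Dara.

(b)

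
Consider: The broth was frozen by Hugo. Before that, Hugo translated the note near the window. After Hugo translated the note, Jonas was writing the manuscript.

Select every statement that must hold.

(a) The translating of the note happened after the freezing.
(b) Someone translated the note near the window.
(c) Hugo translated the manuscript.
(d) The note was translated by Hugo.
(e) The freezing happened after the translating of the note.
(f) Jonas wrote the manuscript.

(a) Not entailed — the narrative places the translating before the freezing, not after.
(b) Entailed — generalizing the agent leaves a sub-description the original still satisfies.
(c) Not entailed — Hugo translated the note, not the manuscript; the manuscript belongs to the writing event.
(d) Entailed — this follows by dropping conjuncts from the translating event's description.
(e) Entailed — the narrative places the translating before the freezing.
(f) Not entailed — 'was writing' is progressive on an accomplishment; it does not entail the completed 'wrote'.

(b), (d), (e)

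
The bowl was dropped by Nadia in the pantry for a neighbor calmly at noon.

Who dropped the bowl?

'Nadia' marks the agent of the dropping event.

Nadia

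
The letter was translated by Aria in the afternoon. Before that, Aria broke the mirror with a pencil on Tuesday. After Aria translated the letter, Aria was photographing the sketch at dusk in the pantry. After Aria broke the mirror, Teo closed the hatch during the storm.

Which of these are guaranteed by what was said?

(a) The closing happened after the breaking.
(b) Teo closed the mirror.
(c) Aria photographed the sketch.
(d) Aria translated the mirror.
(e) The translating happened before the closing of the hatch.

(a) Entailed — the narrative places the breaking before the closing.
(b) Not entailed — Teo closed the hatch, not the mirror; the mirror belongs to the breaking event.
(c) Not entailed — 'was photographing' is progressive on an accomplishment; it does not entail the completed 'photographed'.
(d) Not entailed — Aria translated the letter, not the mirror; the mirror belongs to the breaking event.
(e) Not entailed — the narrative doesn't order the translating relative to the closing.

(a)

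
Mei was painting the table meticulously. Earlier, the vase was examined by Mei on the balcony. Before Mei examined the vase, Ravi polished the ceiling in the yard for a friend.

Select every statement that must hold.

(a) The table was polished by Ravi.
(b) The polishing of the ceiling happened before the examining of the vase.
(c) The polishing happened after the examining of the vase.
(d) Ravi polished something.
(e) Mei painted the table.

(a) Not entailed — Ravi polished the ceiling, not the table; the table belongs to the painting event.
(b) Entailed — the narrative places the polishing before the examining.
(c) Not entailed — the narrative places the polishing before the examining, not after.
(d) Entailed — the original entails any weakening of itself; this just drops 'in the yard', 'for a friend' and generalizes the patient.
(e) Not entailed — 'was painting' is progressive on an accomplishment; it does not entail the completed 'painted'.

(b), (d)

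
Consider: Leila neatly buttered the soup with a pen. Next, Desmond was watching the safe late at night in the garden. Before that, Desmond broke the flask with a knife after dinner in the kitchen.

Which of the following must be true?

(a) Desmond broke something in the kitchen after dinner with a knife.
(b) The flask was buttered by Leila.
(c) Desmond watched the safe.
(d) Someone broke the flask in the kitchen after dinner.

(a) Entailed — generalizing the patient leaves a sub-description the original still satisfies.
(b) Not entailed — Leila buttered the soup, not the flask; the flask belongs to the breaking event.
(c) Entailed — 'watch' is an activity; 'was watching' entails that some watching happened, so 'watched' holds.
(d) Entailed — dropping 'with a knife' and generalizing the agent leaves a sub-description the original still satisfies.

(a), (c), (d)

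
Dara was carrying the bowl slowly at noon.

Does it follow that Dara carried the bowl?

yes

'carry' is atelic; if Dara was carrying the bowl, then Dara carried the bowl (for some time).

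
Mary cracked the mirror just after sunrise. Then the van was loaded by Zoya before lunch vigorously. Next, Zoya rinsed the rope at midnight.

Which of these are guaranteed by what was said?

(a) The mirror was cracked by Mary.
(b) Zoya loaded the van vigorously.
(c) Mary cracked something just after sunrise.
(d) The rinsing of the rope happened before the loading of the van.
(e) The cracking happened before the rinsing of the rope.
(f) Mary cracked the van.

(a), (b), (c), (e)

(a) Entailed — every conjunct here is already in the original cracking event.
(b) Entailed — dropping 'before lunch' leaves a sub-description the original still satisfies.
(c) Entailed — every conjunct here is already in the original cracking event.
(d) Not entailed — the narrative places the loading before the rinsing, not after.
(e) Entailed — the narrative places the cracking before the rinsing.
(f) Not entailed — Mary cracked the mirror, not the van; the van belongs to the loading event.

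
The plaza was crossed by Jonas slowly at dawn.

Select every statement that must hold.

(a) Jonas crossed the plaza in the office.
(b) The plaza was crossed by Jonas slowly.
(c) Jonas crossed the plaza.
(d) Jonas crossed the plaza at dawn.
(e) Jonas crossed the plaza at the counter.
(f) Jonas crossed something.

(a) Not entailed — 'in the office' adds information not in the original event.
(b) Entailed — this follows by dropping conjuncts from the crossing event's description.
(c) Entailed — the original entails any weakening of itself; this just drops 'at dawn', 'slowly'.
(d) Entailed — this follows by dropping conjuncts from the crossing event's description.
(e) Not entailed — 'at the counter' adds information not in the original event.
(f) Entailed — this follows by dropping conjuncts from the crossing event's description.

(b), (c), (d), (f)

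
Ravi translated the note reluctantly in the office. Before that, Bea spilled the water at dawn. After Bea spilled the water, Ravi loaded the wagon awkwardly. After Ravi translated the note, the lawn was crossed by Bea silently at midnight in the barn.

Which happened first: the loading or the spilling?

the spilling

The connectives place the spilling before the loading.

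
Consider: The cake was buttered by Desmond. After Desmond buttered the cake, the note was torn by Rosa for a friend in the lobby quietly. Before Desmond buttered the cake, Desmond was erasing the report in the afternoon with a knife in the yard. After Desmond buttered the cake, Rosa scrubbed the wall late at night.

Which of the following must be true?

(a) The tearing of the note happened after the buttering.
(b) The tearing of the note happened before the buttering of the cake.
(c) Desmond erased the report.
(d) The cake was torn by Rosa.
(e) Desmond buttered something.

(a), (e)

(a) Entailed — the narrative places the buttering before the tearing.
(b) Not entailed — the narrative places the buttering before the tearing, not after.
(c) Not entailed — 'was erasing' is progressive on an accomplishment; it does not entail the completed 'erased'.
(d) Not entailed — Rosa tore the note, not the cake; the cake belongs to the buttering event.
(e) Entailed — generalizing the patient leaves a sub-description the original still satisfies.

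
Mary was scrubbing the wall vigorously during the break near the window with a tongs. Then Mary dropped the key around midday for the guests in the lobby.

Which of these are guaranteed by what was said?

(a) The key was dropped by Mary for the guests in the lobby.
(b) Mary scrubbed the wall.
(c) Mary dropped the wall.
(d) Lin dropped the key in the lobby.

(a), (b)

(a) Entailed — this follows by dropping conjuncts from the dropping event's description.
(b) Entailed — 'scrub' is an activity; 'was scrubbing' entails that some scrubbing happened, so 'scrubbed' holds.
(c) Not entailed — Mary dropped the key, not the wall; the wall belongs to the scrubbing event.
(d) Not entailed — the passage has Mary dropping the key, not Lin.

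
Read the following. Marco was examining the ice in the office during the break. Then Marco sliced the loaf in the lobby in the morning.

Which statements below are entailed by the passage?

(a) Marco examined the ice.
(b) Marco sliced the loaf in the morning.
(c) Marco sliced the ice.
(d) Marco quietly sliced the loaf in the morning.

(a), (b)

(a) Entailed — 'examine' is an activity; 'was examining' entails that some examining happened, so 'examined' holds.
(b) Entailed — this follows by dropping conjuncts from the slicing event's description.
(c) Not entailed — Marco sliced the loaf, not the ice; the ice belongs to the examining event.
(d) Not entailed — 'quietly' adds information not in the original event.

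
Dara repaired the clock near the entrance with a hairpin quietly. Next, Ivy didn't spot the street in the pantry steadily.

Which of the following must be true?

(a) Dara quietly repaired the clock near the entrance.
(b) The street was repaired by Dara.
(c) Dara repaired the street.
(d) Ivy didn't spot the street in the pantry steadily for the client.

(a) Entailed — dropping 'with a hairpin' leaves a sub-description the original still satisfies.
(b) Not entailed — Dara repaired the clock, not the street; the street belongs to the spotting event.
(c) Not entailed — Dara repaired the clock, not the street; the street belongs to the spotting event.
(d) Entailed — under negation, adding a further restriction is entailed: if no such spotting event occurred, none occurred for the client either.

(a), (d)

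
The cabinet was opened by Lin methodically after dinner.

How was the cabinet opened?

methodically

'methodically' marks the manner of the opening event.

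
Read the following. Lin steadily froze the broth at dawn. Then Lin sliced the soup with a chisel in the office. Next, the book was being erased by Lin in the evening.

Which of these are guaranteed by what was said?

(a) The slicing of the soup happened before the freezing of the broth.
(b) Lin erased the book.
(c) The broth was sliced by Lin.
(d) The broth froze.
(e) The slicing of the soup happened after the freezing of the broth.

(d), (e)

(a) Not entailed — the narrative places the freezing before the slicing, not after.
(b) Not entailed — 'was erasing' is progressive on an accomplishment; it does not entail the completed 'erased'.
(c) Not entailed — Lin sliced the soup, not the broth; the broth belongs to the freezing event.
(d) Entailed — 'Lin froze the broth' is causative; it entails the inchoative 'the broth froze'.
(e) Entailed — the narrative places the freezing before the slicing.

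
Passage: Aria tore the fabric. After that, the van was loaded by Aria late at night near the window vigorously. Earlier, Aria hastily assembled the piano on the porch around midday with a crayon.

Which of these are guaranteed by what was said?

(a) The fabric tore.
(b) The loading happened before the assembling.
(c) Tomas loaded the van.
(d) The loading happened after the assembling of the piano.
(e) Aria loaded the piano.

(a), (d)

(a) Entailed — 'Aria tore the fabric' is causative; it entails the inchoative 'the fabric tore'.
(b) Not entailed — the narrative places the assembling before the loading, not after.
(c) Not entailed — the passage has Aria loading the van, not Tomas.
(d) Entailed — the narrative places the assembling before the loading.
(e) Not entailed — Aria loaded the van, not the piano; the piano belongs to the assembling event.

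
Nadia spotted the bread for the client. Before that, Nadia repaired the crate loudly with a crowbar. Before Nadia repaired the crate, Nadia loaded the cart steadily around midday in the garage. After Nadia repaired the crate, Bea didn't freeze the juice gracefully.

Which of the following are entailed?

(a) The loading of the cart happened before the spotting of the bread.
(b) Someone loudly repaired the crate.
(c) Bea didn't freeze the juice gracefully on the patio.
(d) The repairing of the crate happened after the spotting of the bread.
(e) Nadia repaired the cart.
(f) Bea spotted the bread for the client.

(a) Entailed — the narrative places the loading before the spotting.
(b) Entailed — this follows by dropping conjuncts from the repairing event's description.
(c) Entailed — under negation, adding a further restriction is entailed: if no such freezing event occurred, none occurred on the patio either.
(d) Not entailed — the narrative places the repairing before the spotting, not after.
(e) Not entailed — Nadia repaired the crate, not the cart; the cart belongs to the loading event.
(f) Not entailed — the passage has Nadia spotting the bread, not Bea.

(a), (b), (c)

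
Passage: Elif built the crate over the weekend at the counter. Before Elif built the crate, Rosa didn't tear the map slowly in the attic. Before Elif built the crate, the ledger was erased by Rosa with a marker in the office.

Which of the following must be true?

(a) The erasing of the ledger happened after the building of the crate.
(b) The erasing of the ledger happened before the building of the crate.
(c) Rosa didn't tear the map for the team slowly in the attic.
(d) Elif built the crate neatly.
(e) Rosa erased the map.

(a) Not entailed — the narrative places the erasing before the building, not after.
(b) Entailed — the narrative places the erasing before the building.
(c) Entailed — under negation, adding a further restriction is entailed: if no such tearing event occurred, none occurred for the team either.
(d) Not entailed — 'neatly' adds information not in the original event.
(e) Not entailed — Rosa erased the ledger, not the map; the map belongs to the tearing event.

(b), (c)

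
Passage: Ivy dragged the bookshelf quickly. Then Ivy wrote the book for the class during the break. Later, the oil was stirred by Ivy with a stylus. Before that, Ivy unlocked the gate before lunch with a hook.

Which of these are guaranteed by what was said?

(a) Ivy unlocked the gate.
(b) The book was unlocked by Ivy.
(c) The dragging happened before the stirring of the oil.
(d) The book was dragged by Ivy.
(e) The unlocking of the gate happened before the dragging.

(a), (c)

(a) Entailed — this follows by dropping conjuncts from the unlocking event's description.
(b) Not entailed — Ivy unlocked the gate, not the book; the book belongs to the writing event.
(c) Entailed — the narrative places the dragging before the stirring.
(d) Not entailed — Ivy dragged the bookshelf, not the book; the book belongs to the writing event.
(e) Not entailed — the narrative doesn't order the unlocking relative to the dragging.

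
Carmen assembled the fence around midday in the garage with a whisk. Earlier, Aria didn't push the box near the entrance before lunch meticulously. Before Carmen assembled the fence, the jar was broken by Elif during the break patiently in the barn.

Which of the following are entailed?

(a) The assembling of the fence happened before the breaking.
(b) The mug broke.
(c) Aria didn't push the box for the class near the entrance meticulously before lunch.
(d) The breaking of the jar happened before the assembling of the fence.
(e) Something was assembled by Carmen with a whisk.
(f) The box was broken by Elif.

(a) Not entailed — the narrative places the breaking before the assembling, not after.
(b) Not entailed — the jar is what broke, not the mug.
(c) Entailed — under negation, adding a further restriction is entailed: if no such pushing event occurred, none occurred for the class either.
(d) Entailed — the narrative places the breaking before the assembling.
(e) Entailed — every conjunct here is already in the original assembling event.
(f) Not entailed — Elif broke the jar, not the box; the box belongs to the pushing event.

(c), (d), (e)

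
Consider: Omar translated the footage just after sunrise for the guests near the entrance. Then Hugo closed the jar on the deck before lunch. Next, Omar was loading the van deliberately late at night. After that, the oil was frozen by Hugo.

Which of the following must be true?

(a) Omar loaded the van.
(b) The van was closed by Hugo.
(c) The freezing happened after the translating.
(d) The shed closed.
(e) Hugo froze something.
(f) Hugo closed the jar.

(c), (e), (f)

(a) Not entailed — 'was loading' is progressive on an accomplishment; it does not entail the completed 'loaded'.
(b) Not entailed — Hugo closed the jar, not the van; the van belongs to the loading event.
(c) Entailed — the narrative places the translating before the freezing.
(d) Not entailed — the jar is what closed, not the shed.
(e) Entailed — every conjunct here is already in the original freezing event.
(f) Entailed — this follows by dropping conjuncts from the closing event's description.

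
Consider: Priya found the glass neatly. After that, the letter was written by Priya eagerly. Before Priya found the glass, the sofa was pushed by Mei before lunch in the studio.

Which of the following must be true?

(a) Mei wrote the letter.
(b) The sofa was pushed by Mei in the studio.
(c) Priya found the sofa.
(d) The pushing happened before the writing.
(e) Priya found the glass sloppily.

(a) Not entailed — the passage has Priya writing the letter, not Mei.
(b) Entailed — every conjunct here is already in the original pushing event.
(c) Not entailed — Priya found the glass, not the sofa; the sofa belongs to the pushing event.
(d) Entailed — the narrative places the pushing before the writing.
(e) Not entailed — 'sloppily' adds a manner not in (and inconsistent with) the original.

(b), (d)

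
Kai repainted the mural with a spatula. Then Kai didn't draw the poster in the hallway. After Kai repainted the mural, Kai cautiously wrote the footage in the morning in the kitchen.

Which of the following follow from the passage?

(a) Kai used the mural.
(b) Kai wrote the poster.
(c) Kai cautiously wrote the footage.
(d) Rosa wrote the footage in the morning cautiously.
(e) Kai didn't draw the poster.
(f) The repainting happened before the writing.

(a) Not entailed — the mural is the patient, not an instrument — Kai used a spatula.
(b) Not entailed — Kai wrote the footage, not the poster; the poster belongs to the drawing event.
(c) Entailed — the original entails any weakening of itself; this just drops 'in the kitchen', 'in the morning'.
(d) Not entailed — the passage has Kai writing the footage, not Rosa.
(e) Not entailed — dropping 'in the hallway' under negation is not valid — the original leaves open that Kai drew the poster some other way.
(f) Entailed — the narrative places the repainting before the writing.

(c), (f)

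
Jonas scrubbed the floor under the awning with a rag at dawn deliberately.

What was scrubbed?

'the floor' marks the patient of the scrubbing event.

the floor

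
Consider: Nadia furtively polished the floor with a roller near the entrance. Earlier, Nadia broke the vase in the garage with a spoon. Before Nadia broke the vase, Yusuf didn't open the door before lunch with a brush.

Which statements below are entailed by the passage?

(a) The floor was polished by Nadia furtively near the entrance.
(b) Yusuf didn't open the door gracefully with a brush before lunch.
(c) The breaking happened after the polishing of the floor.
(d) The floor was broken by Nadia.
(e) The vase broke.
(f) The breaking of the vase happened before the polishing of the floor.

(a) Entailed — the original entails any weakening of itself; this just drops 'with a roller'.
(b) Entailed — under negation, adding a further restriction is entailed: if no such opening event occurred, none occurred gracefully either.
(c) Not entailed — the narrative places the breaking before the polishing, not after.
(d) Not entailed — Nadia broke the vase, not the floor; the floor belongs to the polishing event.
(e) Entailed — 'Nadia broke the vase' is causative; it entails the inchoative 'the vase broke'.
(f) Entailed — the narrative places the breaking before the polishing.

(a), (b), (e), (f)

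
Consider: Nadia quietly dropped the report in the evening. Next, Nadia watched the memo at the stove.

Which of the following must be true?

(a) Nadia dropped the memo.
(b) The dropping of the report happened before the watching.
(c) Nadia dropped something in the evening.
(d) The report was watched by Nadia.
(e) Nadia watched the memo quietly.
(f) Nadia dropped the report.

(a) Not entailed — Nadia dropped the report, not the memo; the memo belongs to the watching event.
(b) Entailed — the narrative places the dropping before the watching.
(c) Entailed — every conjunct here is already in the original dropping event.
(d) Not entailed — Nadia watched the memo, not the report; the report belongs to the dropping event.
(e) Not entailed — 'quietly' adds information not in the original event.
(f) Entailed — this follows by dropping conjuncts from the dropping event's description.

(b), (c), (f)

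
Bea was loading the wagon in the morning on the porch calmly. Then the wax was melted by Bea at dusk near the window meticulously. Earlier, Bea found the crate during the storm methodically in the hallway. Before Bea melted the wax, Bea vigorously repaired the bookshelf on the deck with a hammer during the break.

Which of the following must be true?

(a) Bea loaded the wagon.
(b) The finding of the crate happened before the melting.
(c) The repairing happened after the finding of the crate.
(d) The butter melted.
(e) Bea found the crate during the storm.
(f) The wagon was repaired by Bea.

(b), (e)

(a) Not entailed — 'was loading' is progressive on an accomplishment; it does not entail the completed 'loaded'.
(b) Entailed — the narrative places the finding before the melting.
(c) Not entailed — the narrative doesn't order the finding relative to the repairing.
(d) Not entailed — the wax is what melted, not the butter.
(e) Entailed — every conjunct here is already in the original finding event.
(f) Not entailed — Bea repaired the bookshelf, not the wagon; the wagon belongs to the loading event.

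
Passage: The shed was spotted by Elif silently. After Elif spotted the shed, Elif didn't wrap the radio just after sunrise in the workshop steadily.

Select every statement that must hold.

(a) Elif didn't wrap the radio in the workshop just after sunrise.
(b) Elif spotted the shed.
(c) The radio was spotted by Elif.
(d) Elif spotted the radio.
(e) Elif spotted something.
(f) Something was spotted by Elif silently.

(b), (e), (f)

(a) Not entailed — dropping 'steadily' under negation is not valid — the original leaves open that Elif wrapped the radio some other way.
(b) Entailed — the original entails any weakening of itself; this just drops 'silently'.
(c) Not entailed — Elif spotted the shed, not the radio; the radio belongs to the wrapping event.
(d) Not entailed — Elif spotted the shed, not the radio; the radio belongs to the wrapping event.
(e) Entailed — the original entails any weakening of itself; this just drops 'silently' and generalizes the patient.
(f) Entailed — the original entails any weakening of itself; this just generalizes the patient.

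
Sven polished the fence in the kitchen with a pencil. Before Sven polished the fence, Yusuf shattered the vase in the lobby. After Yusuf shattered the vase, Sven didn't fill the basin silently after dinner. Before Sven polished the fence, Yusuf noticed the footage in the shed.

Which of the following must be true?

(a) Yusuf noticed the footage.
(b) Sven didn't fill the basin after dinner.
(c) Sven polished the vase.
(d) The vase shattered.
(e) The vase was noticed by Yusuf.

(a), (d)

(a) Entailed — the original entails any weakening of itself; this just drops 'in the shed'.
(b) Not entailed — dropping 'silently' under negation is not valid — the original leaves open that Sven filled the basin some other way.
(c) Not entailed — Sven polished the fence, not the vase; the vase belongs to the shattering event.
(d) Entailed — 'Yusuf shattered the vase' is causative; it entails the inchoative 'the vase shattered'.
(e) Not entailed — Yusuf noticed the footage, not the vase; the vase belongs to the shattering event.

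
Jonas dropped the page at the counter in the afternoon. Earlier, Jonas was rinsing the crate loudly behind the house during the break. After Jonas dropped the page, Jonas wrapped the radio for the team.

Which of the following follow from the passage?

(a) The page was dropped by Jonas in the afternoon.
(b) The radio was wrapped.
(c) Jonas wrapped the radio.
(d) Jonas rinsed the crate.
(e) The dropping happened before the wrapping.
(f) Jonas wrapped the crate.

(a) Entailed — every conjunct here is already in the original dropping event.
(b) Entailed — the original entails any weakening of itself; this just drops 'for the team' and generalizes the agent.
(c) Entailed — the original entails any weakening of itself; this just drops 'for the team'.
(d) Entailed — 'rinse' is an activity; 'was rinsing' entails that some rinsing happened, so 'rinsed' holds.
(e) Entailed — the narrative places the dropping before the wrapping.
(f) Not entailed — Jonas wrapped the radio, not the crate; the crate belongs to the rinsing event.

(a), (b), (c), (d), (e)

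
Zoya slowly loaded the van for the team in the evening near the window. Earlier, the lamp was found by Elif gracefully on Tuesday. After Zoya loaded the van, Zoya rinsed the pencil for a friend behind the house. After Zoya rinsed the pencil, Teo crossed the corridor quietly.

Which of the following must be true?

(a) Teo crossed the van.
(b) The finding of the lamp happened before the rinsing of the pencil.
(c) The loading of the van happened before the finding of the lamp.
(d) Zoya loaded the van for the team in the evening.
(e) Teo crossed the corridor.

(b), (d), (e)

(a) Not entailed — Teo crossed the corridor, not the van; the van belongs to the loading event.
(b) Entailed — the narrative places the finding before the rinsing.
(c) Not entailed — the narrative places the finding before the loading, not after.
(d) Entailed — this follows by dropping conjuncts from the loading event's description.
(e) Entailed — the original entails any weakening of itself; this just drops 'quietly'.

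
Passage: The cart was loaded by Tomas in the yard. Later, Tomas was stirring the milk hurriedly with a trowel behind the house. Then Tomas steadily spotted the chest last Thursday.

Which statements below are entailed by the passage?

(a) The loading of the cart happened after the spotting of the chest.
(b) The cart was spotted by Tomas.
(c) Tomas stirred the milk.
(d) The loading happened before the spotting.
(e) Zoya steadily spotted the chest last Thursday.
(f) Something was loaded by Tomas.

(a) Not entailed — the narrative places the loading before the spotting, not after.
(b) Not entailed — Tomas spotted the chest, not the cart; the cart belongs to the loading event.
(c) Entailed — 'stir' is an activity; 'was stirring' entails that some stirring happened, so 'stirred' holds.
(d) Entailed — the narrative places the loading before the spotting.
(e) Not entailed — the passage has Tomas spotting the chest, not Zoya.
(f) Entailed — the original entails any weakening of itself; this just drops 'in the yard' and generalizes the patient.

(c), (d), (f)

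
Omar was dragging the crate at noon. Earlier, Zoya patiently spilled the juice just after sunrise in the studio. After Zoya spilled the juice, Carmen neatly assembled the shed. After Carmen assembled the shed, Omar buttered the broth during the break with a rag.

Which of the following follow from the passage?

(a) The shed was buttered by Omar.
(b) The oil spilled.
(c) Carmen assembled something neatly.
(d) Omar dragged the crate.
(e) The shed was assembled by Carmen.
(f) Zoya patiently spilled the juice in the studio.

(c), (d), (e), (f)

(a) Not entailed — Omar buttered the broth, not the shed; the shed belongs to the assembling event.
(b) Not entailed — the juice is what spilled, not the oil.
(c) Entailed — generalizing the patient leaves a sub-description the original still satisfies.
(d) Entailed — 'drag' is an activity; 'was dragging' entails that some dragging happened, so 'dragged' holds.
(e) Entailed — dropping 'neatly' leaves a sub-description the original still satisfies.
(f) Entailed — every conjunct here is already in the original spilling event.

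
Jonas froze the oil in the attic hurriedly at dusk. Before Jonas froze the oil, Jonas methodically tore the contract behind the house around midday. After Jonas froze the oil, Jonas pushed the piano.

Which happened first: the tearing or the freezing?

the tearing

The connectives place the tearing before the freezing.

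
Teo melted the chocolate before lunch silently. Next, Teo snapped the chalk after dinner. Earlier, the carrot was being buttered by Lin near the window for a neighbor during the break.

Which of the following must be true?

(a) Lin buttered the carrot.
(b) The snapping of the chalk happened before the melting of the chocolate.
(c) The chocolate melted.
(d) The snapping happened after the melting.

(c), (d)

(a) Not entailed — 'was buttering' is progressive on an accomplishment; it does not entail the completed 'buttered'.
(b) Not entailed — the narrative places the melting before the snapping, not after.
(c) Entailed — 'Teo melted the chocolate' is causative; it entails the inchoative 'the chocolate melted'.
(d) Entailed — the narrative places the melting before the snapping.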